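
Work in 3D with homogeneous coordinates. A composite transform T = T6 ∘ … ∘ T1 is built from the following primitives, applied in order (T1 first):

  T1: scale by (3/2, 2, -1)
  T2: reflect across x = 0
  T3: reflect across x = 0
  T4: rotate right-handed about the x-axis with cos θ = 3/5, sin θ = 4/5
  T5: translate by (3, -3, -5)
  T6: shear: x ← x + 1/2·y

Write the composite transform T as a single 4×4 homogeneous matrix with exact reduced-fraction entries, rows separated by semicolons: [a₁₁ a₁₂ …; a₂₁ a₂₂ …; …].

T1 = [3/2 0 0 0; 0 2 0 0; 0 0 -1 0; 0 0 0 1]
T2·T1 = [-3/2 0 0 0; 0 2 0 0; 0 0 -1 0; 0 0 0 1]
T3·…·T1 = [3/2 0 0 0; 0 2 0 0; 0 0 -1 0; 0 0 0 1]
T4·…·T1 = [3/2 0 0 0; 0 6/5 4/5 0; 0 8/5 -3/5 0; 0 0 0 1]
T5·…·T1 = [3/2 0 0 3; 0 6/5 4/5 -3; 0 8/5 -3/5 -5; 0 0 0 1]
T6·…·T1 = [3/2 3/5 2/5 3/2; 0 6/5 4/5 -3; 0 8/5 -3/5 -5; 0 0 0 1]

T = [3/2 3/5 2/5 3/2; 0 6/5 4/5 -3; 0 8/5 -3/5 -5; 0 0 0 1]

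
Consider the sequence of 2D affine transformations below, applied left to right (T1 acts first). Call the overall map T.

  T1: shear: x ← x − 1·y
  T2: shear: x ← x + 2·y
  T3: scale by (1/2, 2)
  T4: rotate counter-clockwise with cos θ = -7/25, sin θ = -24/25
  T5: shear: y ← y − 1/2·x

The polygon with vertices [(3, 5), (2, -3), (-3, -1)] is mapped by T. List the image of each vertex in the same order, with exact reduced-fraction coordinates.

image vertices: (212/25, -272/25), (-281/50, 497/100), (-34/25, 79/25)

T1 shear: x ← x − 1·y: (3, 5) → (-2, 5); (2, -3) → (5, -3); (-3, -1) → (-2, -1)
T2 shear: x ← x + 2·y: (-2, 5) → (8, 5); (5, -3) → (-1, -3); (-2, -1) → (-4, -1)
T3 scale by (1/2, 2): (8, 5) → (4, 10); (-1, -3) → (-1/2, -6); (-4, -1) → (-2, -2)
T4 rotate counter-clockwise with cos θ = -7/25, sin θ = -24/25: (4, 10) → (212/25, -166/25); (-1/2, -6) → (-281/50, 54/25); (-2, -2) → (-34/25, 62/25)
T5 shear: y ← y − 1/2·x: (212/25, -166/25) → (212/25, -272/25); (-281/50, 54/25) → (-281/50, 497/100); (-34/25, 62/25) → (-34/25, 79/25)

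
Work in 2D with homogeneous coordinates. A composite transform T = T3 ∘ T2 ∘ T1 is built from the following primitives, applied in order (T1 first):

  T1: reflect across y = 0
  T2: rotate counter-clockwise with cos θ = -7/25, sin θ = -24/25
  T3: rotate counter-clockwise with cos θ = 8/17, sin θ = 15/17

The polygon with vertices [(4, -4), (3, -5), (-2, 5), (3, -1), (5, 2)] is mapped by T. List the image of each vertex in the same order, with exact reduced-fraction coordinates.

image vertices: (2404/425, 28/425), (141/25, 37/25), (-2093/425, -926/425), (1209/425, -587/425), (926/425, -2093/425)

T1 reflect across y = 0: (4, -4) → (4, 4); (3, -5) → (3, 5); (-2, 5) → (-2, -5); (3, -1) → (3, 1); (5, 2) → (5, -2)
T2 rotate counter-clockwise with cos θ = -7/25, sin θ = -24/25: (4, 4) → (68/25, -124/25); (3, 5) → (99/25, -107/25); (-2, -5) → (-106/25, 83/25); (3, 1) → (3/25, -79/25); (5, -2) → (-83/25, -106/25)
T3 rotate counter-clockwise with cos θ = 8/17, sin θ = 15/17: (68/25, -124/25) → (2404/425, 28/425); (99/25, -107/25) → (141/25, 37/25); (-106/25, 83/25) → (-2093/425, -926/425); (3/25, -79/25) → (1209/425, -587/425); (-83/25, -106/25) → (926/425, -2093/425)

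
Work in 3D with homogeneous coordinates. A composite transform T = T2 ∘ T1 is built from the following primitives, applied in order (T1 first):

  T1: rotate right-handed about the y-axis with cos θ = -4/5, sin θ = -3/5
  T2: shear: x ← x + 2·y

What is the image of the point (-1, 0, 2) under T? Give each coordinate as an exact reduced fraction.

T1 rotate right-handed about the y-axis with cos θ = -4/5, sin θ = -3/5: (-1, 0, 2) → (-2/5, 0, -11/5)
T2 shear: x ← x + 2·y: (-2/5, 0, -11/5) → (-2/5, 0, -11/5)

T(p) = (-2/5, 0, -11/5)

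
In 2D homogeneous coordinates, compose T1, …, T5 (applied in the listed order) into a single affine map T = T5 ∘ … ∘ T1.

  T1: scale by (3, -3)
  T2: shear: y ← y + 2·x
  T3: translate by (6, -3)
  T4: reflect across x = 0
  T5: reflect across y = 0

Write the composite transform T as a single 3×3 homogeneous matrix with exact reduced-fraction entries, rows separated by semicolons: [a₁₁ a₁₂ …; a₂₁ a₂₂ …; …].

T1 = [3 0 0; 0 -3 0; 0 0 1]
T2·T1 = [3 0 0; 6 -3 0; 0 0 1]
T3·…·T1 = [3 0 6; 6 -3 -3; 0 0 1]
T4·…·T1 = [-3 0 -6; 6 -3 -3; 0 0 1]
T5·…·T1 = [-3 0 -6; -6 3 3; 0 0 1]

T = [-3 0 -6; -6 3 3; 0 0 1]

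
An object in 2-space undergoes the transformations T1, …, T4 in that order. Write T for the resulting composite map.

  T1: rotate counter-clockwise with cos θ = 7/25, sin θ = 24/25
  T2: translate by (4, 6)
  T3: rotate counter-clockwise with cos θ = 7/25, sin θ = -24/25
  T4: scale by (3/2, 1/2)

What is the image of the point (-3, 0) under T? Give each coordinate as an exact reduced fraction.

T(p) = (291/50, -27/25)

T1 rotate counter-clockwise with cos θ = 7/25, sin θ = 24/25: (-3, 0) → (-21/25, -72/25)
T2 translate by (4, 6): (-21/25, -72/25) → (79/25, 78/25)
T3 rotate counter-clockwise with cos θ = 7/25, sin θ = -24/25: (79/25, 78/25) → (97/25, -54/25)
T4 scale by (3/2, 1/2): (97/25, -54/25) → (291/50, -27/25)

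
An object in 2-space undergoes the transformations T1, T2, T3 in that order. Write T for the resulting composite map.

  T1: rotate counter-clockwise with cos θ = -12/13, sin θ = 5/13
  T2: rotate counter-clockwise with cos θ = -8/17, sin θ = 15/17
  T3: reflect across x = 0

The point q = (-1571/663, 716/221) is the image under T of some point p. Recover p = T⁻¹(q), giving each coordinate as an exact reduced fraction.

p = (-3, 8/3)

T1 = [-12/13 -5/13 0; 5/13 -12/13 0; 0 0 1]
T2·T1 = [21/221 220/221 0; -220/221 21/221 0; 0 0 1]
T3·…·T1 = [-21/221 -220/221 0; -220/221 21/221 0; 0 0 1]
det M = -1; M⁻¹ = [-21/221 -220/221 0; -220/221 21/221 0; 0 0 1]
M⁻¹ · (-1571/663, 716/221)ᵀ = (-3, 8/3)ᵀ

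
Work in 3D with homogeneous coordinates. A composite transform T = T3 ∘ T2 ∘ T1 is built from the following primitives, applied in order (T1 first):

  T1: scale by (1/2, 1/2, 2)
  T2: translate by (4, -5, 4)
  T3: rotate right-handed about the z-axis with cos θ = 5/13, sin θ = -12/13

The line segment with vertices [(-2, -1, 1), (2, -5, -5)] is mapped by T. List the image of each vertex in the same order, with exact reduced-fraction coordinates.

T1 scale by (1/2, 1/2, 2): (-2, -1, 1) → (-1, -1/2, 2); (2, -5, -5) → (1, -5/2, -10)
T2 translate by (4, -5, 4): (-1, -1/2, 2) → (3, -11/2, 6); (1, -5/2, -10) → (5, -15/2, -6)
T3 rotate right-handed about the z-axis with cos θ = 5/13, sin θ = -12/13: (3, -11/2, 6) → (-51/13, -127/26, 6); (5, -15/2, -6) → (-5, -15/2, -6)

image vertices: (-51/13, -127/26, 6), (-5, -15/2, -6)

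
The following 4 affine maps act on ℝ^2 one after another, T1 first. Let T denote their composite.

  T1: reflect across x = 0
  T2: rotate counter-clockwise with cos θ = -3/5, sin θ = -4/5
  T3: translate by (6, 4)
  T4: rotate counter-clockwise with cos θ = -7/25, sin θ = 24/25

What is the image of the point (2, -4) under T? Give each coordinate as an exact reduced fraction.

T(p) = (-44/5, 8/5)

T1 reflect across x = 0: (2, -4) → (-2, -4)
T2 rotate counter-clockwise with cos θ = -3/5, sin θ = -4/5: (-2, -4) → (-2, 4)
T3 translate by (6, 4): (-2, 4) → (4, 8)
T4 rotate counter-clockwise with cos θ = -7/25, sin θ = 24/25: (4, 8) → (-44/5, 8/5)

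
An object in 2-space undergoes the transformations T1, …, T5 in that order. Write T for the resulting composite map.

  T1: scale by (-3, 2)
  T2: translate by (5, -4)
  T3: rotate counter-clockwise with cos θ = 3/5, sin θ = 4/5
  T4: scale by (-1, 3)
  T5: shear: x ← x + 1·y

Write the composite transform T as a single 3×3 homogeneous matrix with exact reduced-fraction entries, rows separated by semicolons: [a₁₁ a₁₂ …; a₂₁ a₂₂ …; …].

T = [-27/5 26/5 -7/5; -36/5 18/5 24/5; 0 0 1]

T1 = [-3 0 0; 0 2 0; 0 0 1]
T2·T1 = [-3 0 5; 0 2 -4; 0 0 1]
T3·…·T1 = [-9/5 -8/5 31/5; -12/5 6/5 8/5; 0 0 1]
T4·…·T1 = [9/5 8/5 -31/5; -36/5 18/5 24/5; 0 0 1]
T5·…·T1 = [-27/5 26/5 -7/5; -36/5 18/5 24/5; 0 0 1]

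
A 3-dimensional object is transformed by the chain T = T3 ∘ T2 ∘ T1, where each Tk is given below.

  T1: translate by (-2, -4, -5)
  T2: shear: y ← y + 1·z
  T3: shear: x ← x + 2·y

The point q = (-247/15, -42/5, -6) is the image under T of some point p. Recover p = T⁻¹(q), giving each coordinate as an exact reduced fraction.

p = (7/3, 8/5, -1)

T1 = [1 0 0 -2; 0 1 0 -4; 0 0 1 -5; 0 0 0 1]
T2·T1 = [1 0 0 -2; 0 1 1 -9; 0 0 1 -5; 0 0 0 1]
T3·…·T1 = [1 2 2 -20; 0 1 1 -9; 0 0 1 -5; 0 0 0 1]
det M = 1; M⁻¹ = [1 -2 0 2; 0 1 -1 4; 0 0 1 5; 0 0 0 1]
M⁻¹ · (-247/15, -42/5, -6)ᵀ = (7/3, 8/5, -1)ᵀ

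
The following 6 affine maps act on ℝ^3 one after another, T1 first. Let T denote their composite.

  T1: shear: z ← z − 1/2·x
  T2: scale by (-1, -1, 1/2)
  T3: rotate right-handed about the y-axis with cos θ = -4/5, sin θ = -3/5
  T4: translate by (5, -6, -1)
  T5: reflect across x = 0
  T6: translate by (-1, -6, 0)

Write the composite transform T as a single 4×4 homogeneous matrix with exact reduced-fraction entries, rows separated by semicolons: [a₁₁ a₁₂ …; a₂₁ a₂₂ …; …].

T1 = [1 0 0 0; 0 1 0 0; -1/2 0 1 0; 0 0 0 1]
T2·T1 = [-1 0 0 0; 0 -1 0 0; -1/4 0 1/2 0; 0 0 0 1]
T3·…·T1 = [19/20 0 -3/10 0; 0 -1 0 0; -2/5 0 -2/5 0; 0 0 0 1]
T4·…·T1 = [19/20 0 -3/10 5; 0 -1 0 -6; -2/5 0 -2/5 -1; 0 0 0 1]
T5·…·T1 = [-19/20 0 3/10 -5; 0 -1 0 -6; -2/5 0 -2/5 -1; 0 0 0 1]
T6·…·T1 = [-19/20 0 3/10 -6; 0 -1 0 -12; -2/5 0 -2/5 -1; 0 0 0 1]

T = [-19/20 0 3/10 -6; 0 -1 0 -12; -2/5 0 -2/5 -1; 0 0 0 1]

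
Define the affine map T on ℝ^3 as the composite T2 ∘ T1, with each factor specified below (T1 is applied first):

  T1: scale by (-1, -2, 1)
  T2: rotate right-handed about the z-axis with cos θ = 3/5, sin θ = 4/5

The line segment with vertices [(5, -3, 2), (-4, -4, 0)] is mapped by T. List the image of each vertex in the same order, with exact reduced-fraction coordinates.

T1 scale by (-1, -2, 1): (5, -3, 2) → (-5, 6, 2); (-4, -4, 0) → (4, 8, 0)
T2 rotate right-handed about the z-axis with cos θ = 3/5, sin θ = 4/5: (-5, 6, 2) → (-39/5, -2/5, 2); (4, 8, 0) → (-4, 8, 0)

image vertices: (-39/5, -2/5, 2), (-4, 8, 0)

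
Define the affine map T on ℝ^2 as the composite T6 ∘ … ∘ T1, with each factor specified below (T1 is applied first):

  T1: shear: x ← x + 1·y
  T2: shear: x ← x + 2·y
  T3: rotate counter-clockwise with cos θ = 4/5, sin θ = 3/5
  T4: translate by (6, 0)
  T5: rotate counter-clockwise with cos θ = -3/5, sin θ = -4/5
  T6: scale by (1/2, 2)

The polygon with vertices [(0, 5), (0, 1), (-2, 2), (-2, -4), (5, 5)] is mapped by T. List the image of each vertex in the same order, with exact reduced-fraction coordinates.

image vertices: (7/10, -198/5), (-13/10, -78/5), (-4/5, -88/5), (-19/5, 92/5), (7/10, -248/5)

T1 shear: x ← x + 1·y: (0, 5) → (5, 5); (0, 1) → (1, 1); (-2, 2) → (0, 2); (-2, -4) → (-6, -4); (5, 5) → (10, 5)
T2 shear: x ← x + 2·y: (5, 5) → (15, 5); (1, 1) → (3, 1); (0, 2) → (4, 2); (-6, -4) → (-14, -4); (10, 5) → (20, 5)
T3 rotate counter-clockwise with cos θ = 4/5, sin θ = 3/5: (15, 5) → (9, 13); (3, 1) → (9/5, 13/5); (4, 2) → (2, 4); (-14, -4) → (-44/5, -58/5); (20, 5) → (13, 16)
T4 translate by (6, 0): (9, 13) → (15, 13); (9/5, 13/5) → (39/5, 13/5); (2, 4) → (8, 4); (-44/5, -58/5) → (-14/5, -58/5); (13, 16) → (19, 16)
T5 rotate counter-clockwise with cos θ = -3/5, sin θ = -4/5: (15, 13) → (7/5, -99/5); (39/5, 13/5) → (-13/5, -39/5); (8, 4) → (-8/5, -44/5); (-14/5, -58/5) → (-38/5, 46/5); (19, 16) → (7/5, -124/5)
T6 scale by (1/2, 2): (7/5, -99/5) → (7/10, -198/5); (-13/5, -39/5) → (-13/10, -78/5); (-8/5, -44/5) → (-4/5, -88/5); (-38/5, 46/5) → (-19/5, 92/5); (7/5, -124/5) → (7/10, -248/5)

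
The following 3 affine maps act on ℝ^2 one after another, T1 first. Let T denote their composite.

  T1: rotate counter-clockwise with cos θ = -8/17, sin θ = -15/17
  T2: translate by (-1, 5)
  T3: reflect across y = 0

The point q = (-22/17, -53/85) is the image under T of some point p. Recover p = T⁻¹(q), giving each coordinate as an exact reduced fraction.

p = (4, 9/5)

T1 = [-8/17 15/17 0; -15/17 -8/17 0; 0 0 1]
T2·T1 = [-8/17 15/17 -1; -15/17 -8/17 5; 0 0 1]
T3·…·T1 = [-8/17 15/17 -1; 15/17 8/17 -5; 0 0 1]
det M = -1; M⁻¹ = [-8/17 15/17 67/17; 15/17 8/17 55/17; 0 0 1]
M⁻¹ · (-22/17, -53/85)ᵀ = (4, 9/5)ᵀ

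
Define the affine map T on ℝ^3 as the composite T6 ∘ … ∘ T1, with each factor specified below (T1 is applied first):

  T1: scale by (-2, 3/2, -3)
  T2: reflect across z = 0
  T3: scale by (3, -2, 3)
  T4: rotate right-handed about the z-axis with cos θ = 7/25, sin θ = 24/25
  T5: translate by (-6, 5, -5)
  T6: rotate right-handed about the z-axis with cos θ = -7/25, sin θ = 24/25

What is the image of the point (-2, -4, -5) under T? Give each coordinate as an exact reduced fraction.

T1 scale by (-2, 3/2, -3): (-2, -4, -5) → (4, -6, 15)
T2 reflect across z = 0: (4, -6, 15) → (4, -6, -15)
T3 scale by (3, -2, 3): (4, -6, -15) → (12, 12, -45)
T4 rotate right-handed about the z-axis with cos θ = 7/25, sin θ = 24/25: (12, 12, -45) → (-204/25, 372/25, -45)
T5 translate by (-6, 5, -5): (-204/25, 372/25, -45) → (-354/25, 497/25, -50)
T6 rotate right-handed about the z-axis with cos θ = -7/25, sin θ = 24/25: (-354/25, 497/25, -50) → (-378/25, -479/25, -50)

T(p) = (-378/25, -479/25, -50)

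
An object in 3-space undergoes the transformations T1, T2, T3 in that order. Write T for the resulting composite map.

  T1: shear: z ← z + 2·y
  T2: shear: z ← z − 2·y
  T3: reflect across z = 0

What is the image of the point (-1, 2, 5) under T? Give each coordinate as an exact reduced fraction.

T1 shear: z ← z + 2·y: (-1, 2, 5) → (-1, 2, 9)
T2 shear: z ← z − 2·y: (-1, 2, 9) → (-1, 2, 5)
T3 reflect across z = 0: (-1, 2, 5) → (-1, 2, -5)

T(p) = (-1, 2, -5)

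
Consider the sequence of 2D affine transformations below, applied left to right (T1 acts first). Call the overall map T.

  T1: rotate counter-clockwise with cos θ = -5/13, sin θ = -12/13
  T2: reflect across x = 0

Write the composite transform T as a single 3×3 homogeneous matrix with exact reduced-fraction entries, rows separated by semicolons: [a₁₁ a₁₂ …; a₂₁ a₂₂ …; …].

T = [5/13 -12/13 0; -12/13 -5/13 0; 0 0 1]

T1 = [-5/13 12/13 0; -12/13 -5/13 0; 0 0 1]
T2·T1 = [5/13 -12/13 0; -12/13 -5/13 0; 0 0 1]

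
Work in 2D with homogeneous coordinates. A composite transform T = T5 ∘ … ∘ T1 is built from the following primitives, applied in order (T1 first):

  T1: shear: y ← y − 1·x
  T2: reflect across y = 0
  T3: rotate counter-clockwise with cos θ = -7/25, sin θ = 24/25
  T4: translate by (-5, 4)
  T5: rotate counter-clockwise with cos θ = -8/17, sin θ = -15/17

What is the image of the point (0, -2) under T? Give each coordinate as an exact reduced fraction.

T(p) = (2674/425, 1907/425)

T1 shear: y ← y − 1·x: (0, -2) → (0, -2)
T2 reflect across y = 0: (0, -2) → (0, 2)
T3 rotate counter-clockwise with cos θ = -7/25, sin θ = 24/25: (0, 2) → (-48/25, -14/25)
T4 translate by (-5, 4): (-48/25, -14/25) → (-173/25, 86/25)
T5 rotate counter-clockwise with cos θ = -8/17, sin θ = -15/17: (-173/25, 86/25) → (2674/425, 1907/425)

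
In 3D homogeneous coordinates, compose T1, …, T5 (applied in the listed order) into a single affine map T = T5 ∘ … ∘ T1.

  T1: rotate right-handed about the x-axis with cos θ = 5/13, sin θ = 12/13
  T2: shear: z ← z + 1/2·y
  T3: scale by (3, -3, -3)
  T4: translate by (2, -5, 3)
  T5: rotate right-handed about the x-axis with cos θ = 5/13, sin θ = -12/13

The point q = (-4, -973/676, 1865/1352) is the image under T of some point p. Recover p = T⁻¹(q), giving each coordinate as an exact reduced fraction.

T1 = [1 0 0 0; 0 5/13 -12/13 0; 0 12/13 5/13 0; 0 0 0 1]
T2·T1 = [1 0 0 0; 0 5/13 -12/13 0; 0 29/26 -1/13 0; 0 0 0 1]
T3·…·T1 = [3 0 0 0; 0 -15/13 36/13 0; 0 -87/26 3/13 0; 0 0 0 1]
T4·…·T1 = [3 0 0 2; 0 -15/13 36/13 -5; 0 -87/26 3/13 3; 0 0 0 1]
T5·…·T1 = [3 0 0 2; 0 -597/169 216/169 11/13; 0 -75/338 -417/169 75/13; 0 0 0 1]
det M = 27; M⁻¹ = [1/3 0 0 -2/3; 0 -139/507 -24/169 41/39; 0 25/1014 -199/507 175/78; 0 0 0 1]
M⁻¹ · (-4, -973/676, 1865/1352)ᵀ = (-2, 5/4, 5/3)ᵀ

p = (-2, 5/4, 5/3)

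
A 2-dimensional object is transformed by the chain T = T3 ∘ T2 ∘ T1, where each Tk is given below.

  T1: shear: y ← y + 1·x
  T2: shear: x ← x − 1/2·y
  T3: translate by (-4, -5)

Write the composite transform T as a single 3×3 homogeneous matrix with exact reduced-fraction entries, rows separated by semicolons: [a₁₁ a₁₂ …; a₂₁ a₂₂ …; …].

T1 = [1 0 0; 1 1 0; 0 0 1]
T2·T1 = [1/2 -1/2 0; 1 1 0; 0 0 1]
T3·…·T1 = [1/2 -1/2 -4; 1 1 -5; 0 0 1]

T = [1/2 -1/2 -4; 1 1 -5; 0 0 1]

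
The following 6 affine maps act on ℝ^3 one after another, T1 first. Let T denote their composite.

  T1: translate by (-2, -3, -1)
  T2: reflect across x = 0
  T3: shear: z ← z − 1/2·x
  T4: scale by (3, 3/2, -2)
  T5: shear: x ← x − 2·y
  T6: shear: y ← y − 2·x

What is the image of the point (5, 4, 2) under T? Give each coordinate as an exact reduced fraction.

T1 translate by (-2, -3, -1): (5, 4, 2) → (3, 1, 1)
T2 reflect across x = 0: (3, 1, 1) → (-3, 1, 1)
T3 shear: z ← z − 1/2·x: (-3, 1, 1) → (-3, 1, 5/2)
T4 scale by (3, 3/2, -2): (-3, 1, 5/2) → (-9, 3/2, -5)
T5 shear: x ← x − 2·y: (-9, 3/2, -5) → (-12, 3/2, -5)
T6 shear: y ← y − 2·x: (-12, 3/2, -5) → (-12, 51/2, -5)

T(p) = (-12, 51/2, -5)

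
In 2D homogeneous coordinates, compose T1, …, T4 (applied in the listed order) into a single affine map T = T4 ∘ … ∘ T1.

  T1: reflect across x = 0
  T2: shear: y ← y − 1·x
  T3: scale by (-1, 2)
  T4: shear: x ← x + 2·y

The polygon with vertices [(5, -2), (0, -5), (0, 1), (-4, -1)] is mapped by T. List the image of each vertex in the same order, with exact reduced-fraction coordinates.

image vertices: (17, 6), (-20, -10), (4, 2), (-24, -10)

T1 reflect across x = 0: (5, -2) → (-5, -2); (0, -5) → (0, -5); (0, 1) → (0, 1); (-4, -1) → (4, -1)
T2 shear: y ← y − 1·x: (-5, -2) → (-5, 3); (0, -5) → (0, -5); (0, 1) → (0, 1); (4, -1) → (4, -5)
T3 scale by (-1, 2): (-5, 3) → (5, 6); (0, -5) → (0, -10); (0, 1) → (0, 2); (4, -5) → (-4, -10)
T4 shear: x ← x + 2·y: (5, 6) → (17, 6); (0, -10) → (-20, -10); (0, 2) → (4, 2); (-4, -10) → (-24, -10)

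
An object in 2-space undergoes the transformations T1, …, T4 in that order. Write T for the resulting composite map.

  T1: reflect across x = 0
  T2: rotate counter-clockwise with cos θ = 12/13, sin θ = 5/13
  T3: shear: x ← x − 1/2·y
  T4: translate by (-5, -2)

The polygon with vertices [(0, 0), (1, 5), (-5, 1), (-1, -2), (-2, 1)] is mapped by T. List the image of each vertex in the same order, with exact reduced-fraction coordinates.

T1 reflect across x = 0: (0, 0) → (0, 0); (1, 5) → (-1, 5); (-5, 1) → (5, 1); (-1, -2) → (1, -2); (-2, 1) → (2, 1)
T2 rotate counter-clockwise with cos θ = 12/13, sin θ = 5/13: (0, 0) → (0, 0); (-1, 5) → (-37/13, 55/13); (5, 1) → (55/13, 37/13); (1, -2) → (22/13, -19/13); (2, 1) → (19/13, 22/13)
T3 shear: x ← x − 1/2·y: (0, 0) → (0, 0); (-37/13, 55/13) → (-129/26, 55/13); (55/13, 37/13) → (73/26, 37/13); (22/13, -19/13) → (63/26, -19/13); (19/13, 22/13) → (8/13, 22/13)
T4 translate by (-5, -2): (0, 0) → (-5, -2); (-129/26, 55/13) → (-259/26, 29/13); (73/26, 37/13) → (-57/26, 11/13); (63/26, -19/13) → (-67/26, -45/13); (8/13, 22/13) → (-57/13, -4/13)

image vertices: (-5, -2), (-259/26, 29/13), (-57/26, 11/13), (-67/26, -45/13), (-57/13, -4/13)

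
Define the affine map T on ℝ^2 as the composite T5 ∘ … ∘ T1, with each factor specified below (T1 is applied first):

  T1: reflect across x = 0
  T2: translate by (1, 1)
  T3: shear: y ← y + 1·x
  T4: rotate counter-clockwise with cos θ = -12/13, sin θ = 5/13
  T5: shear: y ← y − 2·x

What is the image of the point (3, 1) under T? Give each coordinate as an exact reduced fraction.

T1 reflect across x = 0: (3, 1) → (-3, 1)
T2 translate by (1, 1): (-3, 1) → (-2, 2)
T3 shear: y ← y + 1·x: (-2, 2) → (-2, 0)
T4 rotate counter-clockwise with cos θ = -12/13, sin θ = 5/13: (-2, 0) → (24/13, -10/13)
T5 shear: y ← y − 2·x: (24/13, -10/13) → (24/13, -58/13)

T(p) = (24/13, -58/13)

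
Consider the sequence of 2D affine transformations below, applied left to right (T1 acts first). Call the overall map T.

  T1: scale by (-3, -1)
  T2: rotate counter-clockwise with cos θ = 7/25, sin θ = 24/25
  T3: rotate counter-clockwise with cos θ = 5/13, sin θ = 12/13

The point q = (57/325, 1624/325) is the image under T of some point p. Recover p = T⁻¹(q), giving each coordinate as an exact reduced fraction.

p = (-1, 4)

T1 = [-3 0 0; 0 -1 0; 0 0 1]
T2·T1 = [-21/25 24/25 0; -72/25 -7/25 0; 0 0 1]
T3·…·T1 = [759/325 204/325 0; -612/325 253/325 0; 0 0 1]
det M = 3; M⁻¹ = [253/975 -68/325 0; 204/325 253/325 0; 0 0 1]
M⁻¹ · (57/325, 1624/325)ᵀ = (-1, 4)ᵀ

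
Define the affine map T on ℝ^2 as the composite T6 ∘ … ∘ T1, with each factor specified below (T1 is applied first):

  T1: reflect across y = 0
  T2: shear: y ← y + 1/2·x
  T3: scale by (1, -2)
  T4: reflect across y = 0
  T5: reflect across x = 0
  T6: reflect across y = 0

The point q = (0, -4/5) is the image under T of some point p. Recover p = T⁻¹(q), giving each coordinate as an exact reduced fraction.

p = (0, -2/5)

T1 = [1 0 0; 0 -1 0; 0 0 1]
T2·T1 = [1 0 0; 1/2 -1 0; 0 0 1]
T3·…·T1 = [1 0 0; -1 2 0; 0 0 1]
T4·…·T1 = [1 0 0; 1 -2 0; 0 0 1]
T5·…·T1 = [-1 0 0; 1 -2 0; 0 0 1]
T6·…·T1 = [-1 0 0; -1 2 0; 0 0 1]
det M = -2; M⁻¹ = [-1 0 0; -1/2 1/2 0; 0 0 1]
M⁻¹ · (0, -4/5)ᵀ = (0, -2/5)ᵀ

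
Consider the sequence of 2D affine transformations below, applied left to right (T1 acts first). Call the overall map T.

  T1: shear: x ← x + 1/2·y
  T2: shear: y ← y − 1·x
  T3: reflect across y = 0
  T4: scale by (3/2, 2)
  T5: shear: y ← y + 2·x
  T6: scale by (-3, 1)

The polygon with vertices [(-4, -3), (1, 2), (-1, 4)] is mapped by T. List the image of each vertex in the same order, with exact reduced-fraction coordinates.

image vertices: (99/4, -43/2), (-9, 6), (-9/2, -3)

T1 shear: x ← x + 1/2·y: (-4, -3) → (-11/2, -3); (1, 2) → (2, 2); (-1, 4) → (1, 4)
T2 shear: y ← y − 1·x: (-11/2, -3) → (-11/2, 5/2); (2, 2) → (2, 0); (1, 4) → (1, 3)
T3 reflect across y = 0: (-11/2, 5/2) → (-11/2, -5/2); (2, 0) → (2, 0); (1, 3) → (1, -3)
T4 scale by (3/2, 2): (-11/2, -5/2) → (-33/4, -5); (2, 0) → (3, 0); (1, -3) → (3/2, -6)
T5 shear: y ← y + 2·x: (-33/4, -5) → (-33/4, -43/2); (3, 0) → (3, 6); (3/2, -6) → (3/2, -3)
T6 scale by (-3, 1): (-33/4, -43/2) → (99/4, -43/2); (3, 6) → (-9, 6); (3/2, -3) → (-9/2, -3)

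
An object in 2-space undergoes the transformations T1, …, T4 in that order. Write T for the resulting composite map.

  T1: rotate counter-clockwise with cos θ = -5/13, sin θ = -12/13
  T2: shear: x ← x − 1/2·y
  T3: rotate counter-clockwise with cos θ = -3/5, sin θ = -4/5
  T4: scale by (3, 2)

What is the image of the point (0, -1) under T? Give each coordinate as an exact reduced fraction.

T(p) = (381/130, 86/65)

T1 rotate counter-clockwise with cos θ = -5/13, sin θ = -12/13: (0, -1) → (-12/13, 5/13)
T2 shear: x ← x − 1/2·y: (-12/13, 5/13) → (-29/26, 5/13)
T3 rotate counter-clockwise with cos θ = -3/5, sin θ = -4/5: (-29/26, 5/13) → (127/130, 43/65)
T4 scale by (3, 2): (127/130, 43/65) → (381/130, 86/65)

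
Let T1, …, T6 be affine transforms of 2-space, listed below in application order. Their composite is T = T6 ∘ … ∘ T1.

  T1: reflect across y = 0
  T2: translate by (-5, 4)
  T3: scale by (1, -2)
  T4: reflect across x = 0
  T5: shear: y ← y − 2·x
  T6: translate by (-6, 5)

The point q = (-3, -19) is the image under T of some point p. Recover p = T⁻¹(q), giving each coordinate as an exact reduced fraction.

p = (2, -5)

T1 = [1 0 0; 0 -1 0; 0 0 1]
T2·T1 = [1 0 -5; 0 -1 4; 0 0 1]
T3·…·T1 = [1 0 -5; 0 2 -8; 0 0 1]
T4·…·T1 = [-1 0 5; 0 2 -8; 0 0 1]
T5·…·T1 = [-1 0 5; 2 2 -18; 0 0 1]
T6·…·T1 = [-1 0 -1; 2 2 -13; 0 0 1]
det M = -2; M⁻¹ = [-1 0 -1; 1 1/2 15/2; 0 0 1]
M⁻¹ · (-3, -19)ᵀ = (2, -5)ᵀ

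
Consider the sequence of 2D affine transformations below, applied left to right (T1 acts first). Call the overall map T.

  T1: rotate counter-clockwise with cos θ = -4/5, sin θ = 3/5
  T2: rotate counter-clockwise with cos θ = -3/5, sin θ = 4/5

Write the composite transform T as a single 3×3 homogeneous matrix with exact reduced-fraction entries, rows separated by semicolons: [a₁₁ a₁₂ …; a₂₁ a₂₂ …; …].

T = [0 1 0; -1 0 0; 0 0 1]

T1 = [-4/5 -3/5 0; 3/5 -4/5 0; 0 0 1]
T2·T1 = [0 1 0; -1 0 0; 0 0 1]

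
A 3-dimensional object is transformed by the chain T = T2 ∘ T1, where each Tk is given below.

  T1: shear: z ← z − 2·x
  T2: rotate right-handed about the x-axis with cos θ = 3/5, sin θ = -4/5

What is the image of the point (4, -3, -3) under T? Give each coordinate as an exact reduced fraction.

T1 shear: z ← z − 2·x: (4, -3, -3) → (4, -3, -11)
T2 rotate right-handed about the x-axis with cos θ = 3/5, sin θ = -4/5: (4, -3, -11) → (4, -53/5, -21/5)

T(p) = (4, -53/5, -21/5)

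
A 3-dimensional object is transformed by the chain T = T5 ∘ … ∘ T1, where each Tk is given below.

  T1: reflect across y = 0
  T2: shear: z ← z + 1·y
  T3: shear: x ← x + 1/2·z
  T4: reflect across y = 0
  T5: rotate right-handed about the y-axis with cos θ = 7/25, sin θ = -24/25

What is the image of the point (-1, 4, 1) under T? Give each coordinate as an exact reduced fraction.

T(p) = (109/50, 4, -81/25)

T1 reflect across y = 0: (-1, 4, 1) → (-1, -4, 1)
T2 shear: z ← z + 1·y: (-1, -4, 1) → (-1, -4, -3)
T3 shear: x ← x + 1/2·z: (-1, -4, -3) → (-5/2, -4, -3)
T4 reflect across y = 0: (-5/2, -4, -3) → (-5/2, 4, -3)
T5 rotate right-handed about the y-axis with cos θ = 7/25, sin θ = -24/25: (-5/2, 4, -3) → (109/50, 4, -81/25)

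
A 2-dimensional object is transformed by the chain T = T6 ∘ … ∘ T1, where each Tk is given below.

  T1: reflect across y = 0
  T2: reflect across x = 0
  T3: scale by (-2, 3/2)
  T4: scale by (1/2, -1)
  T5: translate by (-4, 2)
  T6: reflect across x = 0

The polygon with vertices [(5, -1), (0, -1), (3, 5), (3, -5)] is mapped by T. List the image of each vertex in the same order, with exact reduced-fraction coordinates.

image vertices: (-1, 1/2), (4, 1/2), (1, 19/2), (1, -11/2)

T1 reflect across y = 0: (5, -1) → (5, 1); (0, -1) → (0, 1); (3, 5) → (3, -5); (3, -5) → (3, 5)
T2 reflect across x = 0: (5, 1) → (-5, 1); (0, 1) → (0, 1); (3, -5) → (-3, -5); (3, 5) → (-3, 5)
T3 scale by (-2, 3/2): (-5, 1) → (10, 3/2); (0, 1) → (0, 3/2); (-3, -5) → (6, -15/2); (-3, 5) → (6, 15/2)
T4 scale by (1/2, -1): (10, 3/2) → (5, -3/2); (0, 3/2) → (0, -3/2); (6, -15/2) → (3, 15/2); (6, 15/2) → (3, -15/2)
T5 translate by (-4, 2): (5, -3/2) → (1, 1/2); (0, -3/2) → (-4, 1/2); (3, 15/2) → (-1, 19/2); (3, -15/2) → (-1, -11/2)
T6 reflect across x = 0: (1, 1/2) → (-1, 1/2); (-4, 1/2) → (4, 1/2); (-1, 19/2) → (1, 19/2); (-1, -11/2) → (1, -11/2)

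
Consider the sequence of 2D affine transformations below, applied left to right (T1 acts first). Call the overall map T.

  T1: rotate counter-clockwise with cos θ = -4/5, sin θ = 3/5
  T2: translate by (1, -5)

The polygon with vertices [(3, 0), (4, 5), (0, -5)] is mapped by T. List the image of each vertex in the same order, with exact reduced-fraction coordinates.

T1 rotate counter-clockwise with cos θ = -4/5, sin θ = 3/5: (3, 0) → (-12/5, 9/5); (4, 5) → (-31/5, -8/5); (0, -5) → (3, 4)
T2 translate by (1, -5): (-12/5, 9/5) → (-7/5, -16/5); (-31/5, -8/5) → (-26/5, -33/5); (3, 4) → (4, -1)

image vertices: (-7/5, -16/5), (-26/5, -33/5), (4, -1)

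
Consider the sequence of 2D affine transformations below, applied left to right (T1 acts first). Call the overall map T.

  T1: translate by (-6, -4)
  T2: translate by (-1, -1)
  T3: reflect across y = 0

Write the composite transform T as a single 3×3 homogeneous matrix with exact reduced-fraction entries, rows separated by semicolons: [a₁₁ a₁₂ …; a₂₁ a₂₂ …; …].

T = [1 0 -7; 0 -1 5; 0 0 1]

T1 = [1 0 -6; 0 1 -4; 0 0 1]
T2·T1 = [1 0 -7; 0 1 -5; 0 0 1]
T3·…·T1 = [1 0 -7; 0 -1 5; 0 0 1]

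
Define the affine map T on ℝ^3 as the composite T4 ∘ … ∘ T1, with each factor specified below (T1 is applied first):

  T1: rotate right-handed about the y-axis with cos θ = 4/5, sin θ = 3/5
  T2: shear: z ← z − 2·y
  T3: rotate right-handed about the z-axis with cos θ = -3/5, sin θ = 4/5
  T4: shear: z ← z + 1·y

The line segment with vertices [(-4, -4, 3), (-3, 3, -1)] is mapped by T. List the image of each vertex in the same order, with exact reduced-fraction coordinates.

T1 rotate right-handed about the y-axis with cos θ = 4/5, sin θ = 3/5: (-4, -4, 3) → (-7/5, -4, 24/5); (-3, 3, -1) → (-3, 3, 1)
T2 shear: z ← z − 2·y: (-7/5, -4, 24/5) → (-7/5, -4, 64/5); (-3, 3, 1) → (-3, 3, -5)
T3 rotate right-handed about the z-axis with cos θ = -3/5, sin θ = 4/5: (-7/5, -4, 64/5) → (101/25, 32/25, 64/5); (-3, 3, -5) → (-3/5, -21/5, -5)
T4 shear: z ← z + 1·y: (101/25, 32/25, 64/5) → (101/25, 32/25, 352/25); (-3/5, -21/5, -5) → (-3/5, -21/5, -46/5)

image vertices: (101/25, 32/25, 352/25), (-3/5, -21/5, -46/5)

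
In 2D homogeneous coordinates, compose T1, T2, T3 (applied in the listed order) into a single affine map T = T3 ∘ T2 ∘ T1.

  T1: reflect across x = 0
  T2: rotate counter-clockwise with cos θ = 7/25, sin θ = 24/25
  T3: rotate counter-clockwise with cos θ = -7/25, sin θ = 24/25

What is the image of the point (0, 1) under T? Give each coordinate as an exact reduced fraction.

T(p) = (0, -1)

T1 reflect across x = 0: (0, 1) → (0, 1)
T2 rotate counter-clockwise with cos θ = 7/25, sin θ = 24/25: (0, 1) → (-24/25, 7/25)
T3 rotate counter-clockwise with cos θ = -7/25, sin θ = 24/25: (-24/25, 7/25) → (0, -1)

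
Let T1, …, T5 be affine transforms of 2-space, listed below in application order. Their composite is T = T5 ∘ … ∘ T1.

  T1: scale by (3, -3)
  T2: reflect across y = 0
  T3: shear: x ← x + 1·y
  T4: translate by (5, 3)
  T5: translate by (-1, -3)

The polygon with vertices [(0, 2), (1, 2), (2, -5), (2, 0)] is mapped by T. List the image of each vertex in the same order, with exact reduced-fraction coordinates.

T1 scale by (3, -3): (0, 2) → (0, -6); (1, 2) → (3, -6); (2, -5) → (6, 15); (2, 0) → (6, 0)
T2 reflect across y = 0: (0, -6) → (0, 6); (3, -6) → (3, 6); (6, 15) → (6, -15); (6, 0) → (6, 0)
T3 shear: x ← x + 1·y: (0, 6) → (6, 6); (3, 6) → (9, 6); (6, -15) → (-9, -15); (6, 0) → (6, 0)
T4 translate by (5, 3): (6, 6) → (11, 9); (9, 6) → (14, 9); (-9, -15) → (-4, -12); (6, 0) → (11, 3)
T5 translate by (-1, -3): (11, 9) → (10, 6); (14, 9) → (13, 6); (-4, -12) → (-5, -15); (11, 3) → (10, 0)

image vertices: (10, 6), (13, 6), (-5, -15), (10, 0)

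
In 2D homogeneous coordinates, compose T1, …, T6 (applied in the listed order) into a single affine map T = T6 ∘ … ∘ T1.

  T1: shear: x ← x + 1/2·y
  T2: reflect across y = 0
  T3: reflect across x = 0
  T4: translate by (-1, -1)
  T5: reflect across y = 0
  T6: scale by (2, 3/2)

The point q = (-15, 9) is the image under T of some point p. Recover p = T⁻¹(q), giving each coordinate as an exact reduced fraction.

T1 = [1 1/2 0; 0 1 0; 0 0 1]
T2·T1 = [1 1/2 0; 0 -1 0; 0 0 1]
T3·…·T1 = [-1 -1/2 0; 0 -1 0; 0 0 1]
T4·…·T1 = [-1 -1/2 -1; 0 -1 -1; 0 0 1]
T5·…·T1 = [-1 -1/2 -1; 0 1 1; 0 0 1]
T6·…·T1 = [-2 -1 -2; 0 3/2 3/2; 0 0 1]
det M = -3; M⁻¹ = [-1/2 -1/3 -1/2; 0 2/3 -1; 0 0 1]
M⁻¹ · (-15, 9)ᵀ = (4, 5)ᵀ

p = (4, 5)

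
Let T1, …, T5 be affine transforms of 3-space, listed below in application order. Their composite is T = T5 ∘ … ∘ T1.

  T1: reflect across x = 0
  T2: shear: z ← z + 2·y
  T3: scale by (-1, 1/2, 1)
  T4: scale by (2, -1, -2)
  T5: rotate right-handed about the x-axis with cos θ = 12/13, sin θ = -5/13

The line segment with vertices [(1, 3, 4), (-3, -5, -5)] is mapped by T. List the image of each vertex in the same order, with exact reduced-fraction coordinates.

T1 reflect across x = 0: (1, 3, 4) → (-1, 3, 4); (-3, -5, -5) → (3, -5, -5)
T2 shear: z ← z + 2·y: (-1, 3, 4) → (-1, 3, 10); (3, -5, -5) → (3, -5, -15)
T3 scale by (-1, 1/2, 1): (-1, 3, 10) → (1, 3/2, 10); (3, -5, -15) → (-3, -5/2, -15)
T4 scale by (2, -1, -2): (1, 3/2, 10) → (2, -3/2, -20); (-3, -5/2, -15) → (-6, 5/2, 30)
T5 rotate right-handed about the x-axis with cos θ = 12/13, sin θ = -5/13: (2, -3/2, -20) → (2, -118/13, -465/26); (-6, 5/2, 30) → (-6, 180/13, 695/26)

image vertices: (2, -118/13, -465/26), (-6, 180/13, 695/26)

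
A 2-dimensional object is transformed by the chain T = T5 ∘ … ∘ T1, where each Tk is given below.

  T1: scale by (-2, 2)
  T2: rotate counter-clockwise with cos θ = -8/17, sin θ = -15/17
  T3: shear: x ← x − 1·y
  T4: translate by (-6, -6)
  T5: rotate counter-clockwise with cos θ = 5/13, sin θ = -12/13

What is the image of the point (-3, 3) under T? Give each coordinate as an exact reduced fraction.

T1 scale by (-2, 2): (-3, 3) → (6, 6)
T2 rotate counter-clockwise with cos θ = -8/17, sin θ = -15/17: (6, 6) → (42/17, -138/17)
T3 shear: x ← x − 1·y: (42/17, -138/17) → (180/17, -138/17)
T4 translate by (-6, -6): (180/17, -138/17) → (78/17, -240/17)
T5 rotate counter-clockwise with cos θ = 5/13, sin θ = -12/13: (78/17, -240/17) → (-2490/221, -2136/221)

T(p) = (-2490/221, -2136/221)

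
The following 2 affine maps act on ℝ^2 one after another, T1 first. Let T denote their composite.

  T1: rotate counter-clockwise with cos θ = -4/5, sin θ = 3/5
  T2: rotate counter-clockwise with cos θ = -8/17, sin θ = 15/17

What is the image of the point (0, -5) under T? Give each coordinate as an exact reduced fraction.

T1 rotate counter-clockwise with cos θ = -4/5, sin θ = 3/5: (0, -5) → (3, 4)
T2 rotate counter-clockwise with cos θ = -8/17, sin θ = 15/17: (3, 4) → (-84/17, 13/17)

T(p) = (-84/17, 13/17)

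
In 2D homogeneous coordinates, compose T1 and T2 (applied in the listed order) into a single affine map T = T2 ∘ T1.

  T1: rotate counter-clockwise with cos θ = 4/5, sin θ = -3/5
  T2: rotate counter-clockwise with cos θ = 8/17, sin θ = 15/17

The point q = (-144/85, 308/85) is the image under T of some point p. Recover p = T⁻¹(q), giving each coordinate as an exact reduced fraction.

p = (0, 4)

T1 = [4/5 3/5 0; -3/5 4/5 0; 0 0 1]
T2·T1 = [77/85 -36/85 0; 36/85 77/85 0; 0 0 1]
det M = 1; M⁻¹ = [77/85 36/85 0; -36/85 77/85 0; 0 0 1]
M⁻¹ · (-144/85, 308/85)ᵀ = (0, 4)ᵀ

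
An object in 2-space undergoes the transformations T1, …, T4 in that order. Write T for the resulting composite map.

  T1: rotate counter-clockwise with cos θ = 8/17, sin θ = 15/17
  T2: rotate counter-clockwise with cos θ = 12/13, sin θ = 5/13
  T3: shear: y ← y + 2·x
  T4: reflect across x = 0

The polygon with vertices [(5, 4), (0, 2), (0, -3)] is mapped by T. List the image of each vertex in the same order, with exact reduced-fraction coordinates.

T1 rotate counter-clockwise with cos θ = 8/17, sin θ = 15/17: (5, 4) → (-20/17, 107/17); (0, 2) → (-30/17, 16/17); (0, -3) → (45/17, -24/17)
T2 rotate counter-clockwise with cos θ = 12/13, sin θ = 5/13: (-20/17, 107/17) → (-775/221, 1184/221); (-30/17, 16/17) → (-440/221, 42/221); (45/17, -24/17) → (660/221, -63/221)
T3 shear: y ← y + 2·x: (-775/221, 1184/221) → (-775/221, -366/221); (-440/221, 42/221) → (-440/221, -838/221); (660/221, -63/221) → (660/221, 1257/221)
T4 reflect across x = 0: (-775/221, -366/221) → (775/221, -366/221); (-440/221, -838/221) → (440/221, -838/221); (660/221, 1257/221) → (-660/221, 1257/221)

image vertices: (775/221, -366/221), (440/221, -838/221), (-660/221, 1257/221)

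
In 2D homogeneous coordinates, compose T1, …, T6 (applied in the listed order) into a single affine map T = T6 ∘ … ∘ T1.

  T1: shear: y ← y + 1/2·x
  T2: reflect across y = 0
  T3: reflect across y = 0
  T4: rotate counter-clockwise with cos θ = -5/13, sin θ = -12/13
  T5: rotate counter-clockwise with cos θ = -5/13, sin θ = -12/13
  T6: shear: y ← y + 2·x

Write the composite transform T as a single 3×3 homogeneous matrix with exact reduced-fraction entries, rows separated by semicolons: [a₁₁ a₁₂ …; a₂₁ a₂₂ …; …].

T1 = [1 0 0; 1/2 1 0; 0 0 1]
T2·T1 = [1 0 0; -1/2 -1 0; 0 0 1]
T3·…·T1 = [1 0 0; 1/2 1 0; 0 0 1]
T4·…·T1 = [1/13 12/13 0; -29/26 -5/13 0; 0 0 1]
T5·…·T1 = [-179/169 -120/169 0; 121/338 -119/169 0; 0 0 1]
T6·…·T1 = [-179/169 -120/169 0; -595/338 -359/169 0; 0 0 1]

T = [-179/169 -120/169 0; -595/338 -359/169 0; 0 0 1]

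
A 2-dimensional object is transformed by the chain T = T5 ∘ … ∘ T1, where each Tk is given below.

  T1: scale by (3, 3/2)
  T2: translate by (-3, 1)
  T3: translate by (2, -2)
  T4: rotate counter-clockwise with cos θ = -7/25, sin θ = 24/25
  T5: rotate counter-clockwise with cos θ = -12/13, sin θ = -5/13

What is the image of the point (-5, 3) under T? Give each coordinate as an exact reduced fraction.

T1 scale by (3, 3/2): (-5, 3) → (-15, 9/2)
T2 translate by (-3, 1): (-15, 9/2) → (-18, 11/2)
T3 translate by (2, -2): (-18, 11/2) → (-16, 7/2)
T4 rotate counter-clockwise with cos θ = -7/25, sin θ = 24/25: (-16, 7/2) → (28/25, -817/50)
T5 rotate counter-clockwise with cos θ = -12/13, sin θ = -5/13: (28/25, -817/50) → (-4757/650, 4762/325)

T(p) = (-4757/650, 4762/325)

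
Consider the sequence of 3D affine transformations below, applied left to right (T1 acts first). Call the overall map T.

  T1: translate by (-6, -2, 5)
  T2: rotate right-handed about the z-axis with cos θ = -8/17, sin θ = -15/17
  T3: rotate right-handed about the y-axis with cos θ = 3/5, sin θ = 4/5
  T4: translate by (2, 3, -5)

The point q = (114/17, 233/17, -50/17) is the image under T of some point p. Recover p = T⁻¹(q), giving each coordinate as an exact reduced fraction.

T1 = [1 0 0 -6; 0 1 0 -2; 0 0 1 5; 0 0 0 1]
T2·T1 = [-8/17 15/17 0 18/17; -15/17 -8/17 0 106/17; 0 0 1 5; 0 0 0 1]
T3·…·T1 = [-24/85 9/17 4/5 394/85; -15/17 -8/17 0 106/17; 32/85 -12/17 3/5 183/85; 0 0 0 1]
T4·…·T1 = [-24/85 9/17 4/5 564/85; -15/17 -8/17 0 157/17; 32/85 -12/17 3/5 -242/85; 0 0 0 1]
det M = 1; M⁻¹ = [-24/85 -15/17 32/85 943/85; 9/17 -8/17 -12/17 -20/17; 4/5 0 3/5 -18/5; 0 0 0 1]
M⁻¹ · (114/17, 233/17, -50/17)ᵀ = (-4, -2, 0)ᵀ

p = (-4, -2, 0)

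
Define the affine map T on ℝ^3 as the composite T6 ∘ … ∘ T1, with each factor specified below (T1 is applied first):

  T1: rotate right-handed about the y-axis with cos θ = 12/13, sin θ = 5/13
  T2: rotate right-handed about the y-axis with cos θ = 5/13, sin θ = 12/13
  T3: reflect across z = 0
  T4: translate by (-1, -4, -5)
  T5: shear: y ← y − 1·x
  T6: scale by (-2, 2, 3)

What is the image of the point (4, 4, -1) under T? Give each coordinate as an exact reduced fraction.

T1 rotate right-handed about the y-axis with cos θ = 12/13, sin θ = 5/13: (4, 4, -1) → (43/13, 4, -32/13)
T2 rotate right-handed about the y-axis with cos θ = 5/13, sin θ = 12/13: (43/13, 4, -32/13) → (-1, 4, -4)
T3 reflect across z = 0: (-1, 4, -4) → (-1, 4, 4)
T4 translate by (-1, -4, -5): (-1, 4, 4) → (-2, 0, -1)
T5 shear: y ← y − 1·x: (-2, 0, -1) → (-2, 2, -1)
T6 scale by (-2, 2, 3): (-2, 2, -1) → (4, 4, -3)

T(p) = (4, 4, -3)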